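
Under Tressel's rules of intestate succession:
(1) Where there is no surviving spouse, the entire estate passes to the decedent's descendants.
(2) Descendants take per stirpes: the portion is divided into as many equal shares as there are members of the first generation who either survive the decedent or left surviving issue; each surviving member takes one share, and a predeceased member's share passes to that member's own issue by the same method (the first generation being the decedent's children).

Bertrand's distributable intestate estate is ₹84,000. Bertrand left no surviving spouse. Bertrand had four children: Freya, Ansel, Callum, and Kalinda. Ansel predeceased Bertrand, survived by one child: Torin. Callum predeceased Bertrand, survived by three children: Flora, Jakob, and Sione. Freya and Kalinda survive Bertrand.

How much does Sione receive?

Sione receives ₹7,000.

The entire ₹84,000 passes to the descendants.
That amount (₹84,000) is divided into 4 shares of ₹21,000: Freya and Kalinda each take ₹21,000; Ansel's ₹21,000 share passes to Ansel's issue; Callum's ₹21,000 share passes to Callum's issue.
Ansel's share (₹21,000) passes entirely to Torin.
Callum's share (₹21,000) is divided into 3 shares of ₹7,000: Flora, Jakob, and Sione each take ₹7,000.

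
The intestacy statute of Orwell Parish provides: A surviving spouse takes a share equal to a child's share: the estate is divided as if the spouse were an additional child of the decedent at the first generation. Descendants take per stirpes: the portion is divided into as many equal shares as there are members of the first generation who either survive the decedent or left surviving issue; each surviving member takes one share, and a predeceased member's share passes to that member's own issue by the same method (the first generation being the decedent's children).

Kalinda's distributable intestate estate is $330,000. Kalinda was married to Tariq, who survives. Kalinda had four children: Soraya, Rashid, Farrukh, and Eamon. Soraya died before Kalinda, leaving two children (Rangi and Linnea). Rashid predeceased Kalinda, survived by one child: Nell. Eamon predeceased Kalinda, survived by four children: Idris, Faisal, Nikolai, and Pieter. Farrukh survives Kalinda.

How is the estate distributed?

Tariq: $66,000; Rangi: $33,000; Linnea: $33,000; Nell: $66,000; Farrukh: $66,000; Idris: $16,500; Faisal: $16,500; Nikolai: $16,500; Pieter: $16,500

The spouse counts as an additional share at the children's level, so there are 5 primary shares of $66,000. Tariq takes one such share ($66,000).
The children's combined portion ($264,000) is divided into 4 shares of $66,000: Farrukh takes $66,000; Soraya's $66,000 share passes to Soraya's issue; Rashid's $66,000 share passes to Rashid's issue; Eamon's $66,000 share passes to Eamon's issue.
Soraya's share ($66,000) is divided into 2 shares of $33,000: Rangi and Linnea each take $33,000.
Rashid's share ($66,000) passes entirely to Nell.
Eamon's share ($66,000) is divided into 4 shares of $16,500: Idris, Faisal, Nikolai, and Pieter each take $16,500.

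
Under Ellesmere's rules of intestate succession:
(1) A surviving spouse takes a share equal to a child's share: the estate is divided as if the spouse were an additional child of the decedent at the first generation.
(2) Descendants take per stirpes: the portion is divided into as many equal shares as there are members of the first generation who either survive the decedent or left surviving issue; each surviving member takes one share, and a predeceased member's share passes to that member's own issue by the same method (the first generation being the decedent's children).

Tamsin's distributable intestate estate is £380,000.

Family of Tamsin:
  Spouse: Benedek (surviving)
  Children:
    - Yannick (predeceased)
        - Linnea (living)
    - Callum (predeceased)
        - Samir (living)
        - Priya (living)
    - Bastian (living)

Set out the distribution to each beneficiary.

Benedek: £95,000; Linnea: £95,000; Samir: £47,500; Priya: £47,500; Bastian: £95,000

The spouse counts as an additional share at the children's level, so there are 4 primary shares of £95,000. Benedek takes one such share (£95,000).
The children's combined portion (£285,000) is divided into 3 shares of £95,000: Bastian takes £95,000; Yannick's £95,000 share passes to Yannick's issue; Callum's £95,000 share passes to Callum's issue.
Yannick's share (£95,000) passes entirely to Linnea.
Callum's share (£95,000) is divided into 2 shares of £47,500: Samir and Priya each take £47,500.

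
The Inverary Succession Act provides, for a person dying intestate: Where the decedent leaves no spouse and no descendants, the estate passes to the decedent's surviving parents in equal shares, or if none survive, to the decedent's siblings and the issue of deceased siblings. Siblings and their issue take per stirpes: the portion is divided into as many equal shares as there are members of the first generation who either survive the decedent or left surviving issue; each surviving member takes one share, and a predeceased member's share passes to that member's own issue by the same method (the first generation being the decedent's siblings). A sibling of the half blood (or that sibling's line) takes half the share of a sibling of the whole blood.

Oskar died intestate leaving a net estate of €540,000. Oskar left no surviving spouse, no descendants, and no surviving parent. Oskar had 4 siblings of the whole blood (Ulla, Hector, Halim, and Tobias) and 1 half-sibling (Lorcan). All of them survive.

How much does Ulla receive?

Ulla receives €120,000.

The entire €540,000 passes to the siblings and their issue.
Counting each half-blood sibling's line as half a unit, there are 9/2 units in €540,000, so one unit is €120,000. Whole-blood lines (Ulla, Hector, Halim, and Tobias) take €120,000 each; half-blood lines (Lorcan) take €60,000 each.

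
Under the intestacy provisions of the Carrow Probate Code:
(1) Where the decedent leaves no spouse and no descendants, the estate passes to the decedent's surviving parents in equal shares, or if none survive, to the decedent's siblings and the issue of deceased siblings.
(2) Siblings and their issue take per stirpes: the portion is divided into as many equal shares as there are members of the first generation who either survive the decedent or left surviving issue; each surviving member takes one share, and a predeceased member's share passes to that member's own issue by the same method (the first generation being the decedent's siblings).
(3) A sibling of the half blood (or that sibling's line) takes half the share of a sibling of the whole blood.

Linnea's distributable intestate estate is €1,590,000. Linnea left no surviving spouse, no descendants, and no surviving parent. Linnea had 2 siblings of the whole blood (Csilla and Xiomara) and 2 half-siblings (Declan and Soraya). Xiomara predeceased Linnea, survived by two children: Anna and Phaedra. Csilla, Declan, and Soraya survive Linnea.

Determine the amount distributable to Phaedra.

Phaedra receives €265,000.

The entire €1,590,000 passes to the siblings and their issue.
Counting each half-blood sibling's line as half a unit, there are 3 units in €1,590,000, so one unit is €530,000. Whole-blood lines (Csilla and Xiomara) take €530,000 each; half-blood lines (Declan and Soraya) take €265,000 each.
Xiomara's share (€530,000) is divided into 2 shares of €265,000: Anna and Phaedra each take €265,000.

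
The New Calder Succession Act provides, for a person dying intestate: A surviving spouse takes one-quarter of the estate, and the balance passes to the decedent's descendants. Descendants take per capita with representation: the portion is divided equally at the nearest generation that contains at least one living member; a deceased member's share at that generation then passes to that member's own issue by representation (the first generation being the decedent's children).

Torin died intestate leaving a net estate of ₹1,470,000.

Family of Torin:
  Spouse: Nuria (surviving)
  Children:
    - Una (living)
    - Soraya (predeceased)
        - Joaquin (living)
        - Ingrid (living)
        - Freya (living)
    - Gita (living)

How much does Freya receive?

Freya receives ₹122,500.

Nuria takes one-quarter of ₹1,470,000 = ₹367,500. The remaining ₹1,102,500 passes to the descendants.
The descendants' portion (₹1,102,500) is divided into 3 shares of ₹367,500: Una and Gita each take ₹367,500; Soraya's ₹367,500 share passes to Soraya's issue.
Soraya's share (₹367,500) is divided into 3 shares of ₹122,500: Joaquin, Ingrid, and Freya each take ₹122,500.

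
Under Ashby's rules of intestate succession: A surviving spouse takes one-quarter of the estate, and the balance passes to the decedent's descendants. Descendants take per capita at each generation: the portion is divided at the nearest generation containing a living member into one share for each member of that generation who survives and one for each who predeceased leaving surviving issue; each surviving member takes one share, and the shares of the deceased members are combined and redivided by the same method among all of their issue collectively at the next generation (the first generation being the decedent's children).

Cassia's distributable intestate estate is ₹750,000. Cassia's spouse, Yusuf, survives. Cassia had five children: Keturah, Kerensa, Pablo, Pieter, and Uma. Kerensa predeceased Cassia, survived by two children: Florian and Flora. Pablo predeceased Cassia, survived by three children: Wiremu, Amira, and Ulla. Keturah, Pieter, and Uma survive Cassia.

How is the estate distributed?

Yusuf: ₹187,500; Keturah: ₹112,500; Florian: ₹45,000; Flora: ₹45,000; Wiremu: ₹45,000; Amira: ₹45,000; Ulla: ₹45,000; Pieter: ₹112,500; Uma: ₹112,500

Yusuf takes one-quarter of ₹750,000 = ₹187,500. The remaining ₹562,500 passes to the descendants.
The descendants' portion (₹562,500) is divided at the children's generation into 5 shares of ₹112,500. Keturah, Pieter, and Uma each take ₹112,500. The 2 shares of the deceased (Kerensa and Pablo) are combined into a pool of ₹225,000.
That pool (₹225,000) is divided at the grandchildren's generation equally among Florian, Flora, Wiremu, Amira, and Ulla: ₹45,000 each.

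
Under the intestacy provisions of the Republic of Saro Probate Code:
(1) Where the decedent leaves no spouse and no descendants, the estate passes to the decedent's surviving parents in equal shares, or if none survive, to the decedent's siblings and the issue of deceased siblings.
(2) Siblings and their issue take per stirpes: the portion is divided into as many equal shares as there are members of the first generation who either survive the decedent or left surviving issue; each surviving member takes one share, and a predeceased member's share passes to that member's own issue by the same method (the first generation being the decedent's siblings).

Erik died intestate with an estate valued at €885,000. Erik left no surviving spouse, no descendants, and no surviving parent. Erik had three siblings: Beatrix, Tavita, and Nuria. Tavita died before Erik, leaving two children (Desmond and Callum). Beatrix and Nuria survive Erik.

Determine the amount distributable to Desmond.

Desmond receives €147,500.

The entire €885,000 passes to the siblings and their issue.
That amount (€885,000) is divided into 3 shares of €295,000: Beatrix and Nuria each take €295,000; Tavita's €295,000 share passes to Tavita's issue.
Tavita's share (€295,000) is divided into 2 shares of €147,500: Desmond and Callum each take €147,500.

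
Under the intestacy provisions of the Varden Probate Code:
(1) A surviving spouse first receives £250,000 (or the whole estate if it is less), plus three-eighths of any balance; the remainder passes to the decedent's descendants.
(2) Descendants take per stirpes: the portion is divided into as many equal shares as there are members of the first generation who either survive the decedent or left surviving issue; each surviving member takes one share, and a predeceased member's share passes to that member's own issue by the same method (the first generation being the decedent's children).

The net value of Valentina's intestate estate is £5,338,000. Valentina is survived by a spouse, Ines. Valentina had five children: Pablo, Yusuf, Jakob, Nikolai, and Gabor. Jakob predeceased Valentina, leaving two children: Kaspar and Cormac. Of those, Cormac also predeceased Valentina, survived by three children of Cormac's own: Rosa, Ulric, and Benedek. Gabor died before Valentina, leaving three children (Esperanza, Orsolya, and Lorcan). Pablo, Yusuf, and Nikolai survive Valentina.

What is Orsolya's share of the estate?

Orsolya receives £212,000.

Ines first takes £250,000, leaving a balance of £5,088,000. Ines then takes three-eighths of the balance (£1,908,000), for a total of £2,158,000. The remaining £3,180,000 passes to the descendants.
The descendants' portion (£3,180,000) is divided into 5 shares of £636,000: Pablo, Yusuf, and Nikolai each take £636,000; Jakob's £636,000 share passes to Jakob's issue; Gabor's £636,000 share passes to Gabor's issue.
Jakob's share (£636,000) is divided into 2 shares of £318,000: Kaspar takes £318,000; Cormac's £318,000 share passes to Cormac's issue.
Cormac's share (£318,000) is divided into 3 shares of £106,000: Rosa, Ulric, and Benedek each take £106,000.
Gabor's share (£636,000) is divided into 3 shares of £212,000: Esperanza, Orsolya, and Lorcan each take £212,000.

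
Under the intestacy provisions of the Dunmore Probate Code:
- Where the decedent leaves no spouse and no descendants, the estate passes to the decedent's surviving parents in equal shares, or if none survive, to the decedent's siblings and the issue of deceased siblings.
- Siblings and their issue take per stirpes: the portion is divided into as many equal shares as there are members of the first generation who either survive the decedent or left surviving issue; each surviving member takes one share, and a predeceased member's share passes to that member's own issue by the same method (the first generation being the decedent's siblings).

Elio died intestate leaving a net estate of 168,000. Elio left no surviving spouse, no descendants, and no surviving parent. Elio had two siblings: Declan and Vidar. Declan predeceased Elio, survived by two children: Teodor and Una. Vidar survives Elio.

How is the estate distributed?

Teodor: 42,000; Una: 42,000; Vidar: 84,000

The entire 168,000 passes to the siblings and their issue.
That amount (168,000) is divided into 2 shares of 84,000: Vidar takes 84,000; Declan's 84,000 share passes to Declan's issue.
Declan's share (84,000) is divided into 2 shares of 42,000: Teodor and Una each take 42,000.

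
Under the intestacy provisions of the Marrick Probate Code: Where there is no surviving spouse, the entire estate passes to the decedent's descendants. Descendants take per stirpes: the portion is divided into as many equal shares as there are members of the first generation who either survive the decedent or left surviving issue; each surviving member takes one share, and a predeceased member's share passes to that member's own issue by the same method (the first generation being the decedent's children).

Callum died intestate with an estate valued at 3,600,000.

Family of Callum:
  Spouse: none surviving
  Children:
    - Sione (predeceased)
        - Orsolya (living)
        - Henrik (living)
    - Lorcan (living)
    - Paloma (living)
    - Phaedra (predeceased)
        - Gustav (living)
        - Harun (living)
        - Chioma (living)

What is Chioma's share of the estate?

Chioma receives 300,000.

The entire 3,600,000 passes to the descendants.
That amount (3,600,000) is divided into 4 shares of 900,000: Lorcan and Paloma each take 900,000; Sione's 900,000 share passes to Sione's issue; Phaedra's 900,000 share passes to Phaedra's issue.
Sione's share (900,000) is divided into 2 shares of 450,000: Orsolya and Henrik each take 450,000.
Phaedra's share (900,000) is divided into 3 shares of 300,000: Gustav, Harun, and Chioma each take 300,000.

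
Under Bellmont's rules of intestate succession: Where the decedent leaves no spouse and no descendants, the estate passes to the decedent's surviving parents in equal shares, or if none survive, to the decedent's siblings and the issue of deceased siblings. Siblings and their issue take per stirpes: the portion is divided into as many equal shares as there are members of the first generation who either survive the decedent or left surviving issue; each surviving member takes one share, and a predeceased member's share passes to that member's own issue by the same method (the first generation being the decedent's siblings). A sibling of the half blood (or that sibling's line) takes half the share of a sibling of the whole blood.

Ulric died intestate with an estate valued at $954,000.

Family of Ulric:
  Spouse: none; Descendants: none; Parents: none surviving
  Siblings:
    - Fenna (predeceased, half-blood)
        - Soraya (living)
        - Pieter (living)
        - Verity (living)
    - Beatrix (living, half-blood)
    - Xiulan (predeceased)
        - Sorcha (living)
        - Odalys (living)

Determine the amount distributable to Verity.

The entire $954,000 passes to the siblings and their issue.
Counting each half-blood sibling's line as half a unit, there are 2 units in $954,000, so one unit is $477,000. Whole-blood lines (Xiulan) take $477,000 each; half-blood lines (Fenna and Beatrix) take $238,500 each.
Fenna's share ($238,500) is divided into 3 shares of $79,500: Soraya, Pieter, and Verity each take $79,500.
Xiulan's share ($477,000) is divided into 2 shares of $238,500: Sorcha and Odalys each take $238,500.

Verity receives $79,500.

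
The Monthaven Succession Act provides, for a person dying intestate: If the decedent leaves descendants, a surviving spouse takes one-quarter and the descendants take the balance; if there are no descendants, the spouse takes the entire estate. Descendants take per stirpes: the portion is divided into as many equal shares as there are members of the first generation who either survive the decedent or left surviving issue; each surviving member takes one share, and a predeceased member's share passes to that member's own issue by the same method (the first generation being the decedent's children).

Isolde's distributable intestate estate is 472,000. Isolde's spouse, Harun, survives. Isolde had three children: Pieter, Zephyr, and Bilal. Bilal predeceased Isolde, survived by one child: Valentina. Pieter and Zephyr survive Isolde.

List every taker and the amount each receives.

Harun takes one-quarter of 472,000 = 118,000. The remaining 354,000 passes to the descendants.
The descendants' portion (354,000) is divided into 3 shares of 118,000: Pieter and Zephyr each take 118,000; Bilal's 118,000 share passes to Bilal's issue.
Bilal's share (118,000) passes entirely to Valentina.

Harun: 118,000; Pieter: 118,000; Zephyr: 118,000; Valentina: 118,000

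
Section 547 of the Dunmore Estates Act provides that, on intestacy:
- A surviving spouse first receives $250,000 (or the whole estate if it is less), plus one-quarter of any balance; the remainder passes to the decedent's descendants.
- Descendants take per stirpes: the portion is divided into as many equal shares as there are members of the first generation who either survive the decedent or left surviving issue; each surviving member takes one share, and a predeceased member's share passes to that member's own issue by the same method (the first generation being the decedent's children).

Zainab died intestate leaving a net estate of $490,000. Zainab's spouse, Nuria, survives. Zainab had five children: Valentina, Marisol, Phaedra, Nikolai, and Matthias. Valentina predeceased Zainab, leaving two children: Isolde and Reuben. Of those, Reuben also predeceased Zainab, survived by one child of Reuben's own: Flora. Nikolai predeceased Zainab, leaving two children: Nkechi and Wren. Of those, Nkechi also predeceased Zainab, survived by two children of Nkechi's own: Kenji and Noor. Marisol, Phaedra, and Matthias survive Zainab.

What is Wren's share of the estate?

Nuria first takes $250,000, leaving a balance of $240,000. Nuria then takes one-quarter of the balance ($60,000), for a total of $310,000. The remaining $180,000 passes to the descendants.
The descendants' portion ($180,000) is divided into 5 shares of $36,000: Marisol, Phaedra, and Matthias each take $36,000; Valentina's $36,000 share passes to Valentina's issue; Nikolai's $36,000 share passes to Nikolai's issue.
Valentina's share ($36,000) is divided into 2 shares of $18,000: Isolde takes $18,000; Reuben's $18,000 share passes to Reuben's issue.
Reuben's share ($18,000) passes entirely to Flora.
Nikolai's share ($36,000) is divided into 2 shares of $18,000: Wren takes $18,000; Nkechi's $18,000 share passes to Nkechi's issue.
Nkechi's share ($18,000) is divided into 2 shares of $9,000: Kenji and Noor each take $9,000.

Wren receives $18,000.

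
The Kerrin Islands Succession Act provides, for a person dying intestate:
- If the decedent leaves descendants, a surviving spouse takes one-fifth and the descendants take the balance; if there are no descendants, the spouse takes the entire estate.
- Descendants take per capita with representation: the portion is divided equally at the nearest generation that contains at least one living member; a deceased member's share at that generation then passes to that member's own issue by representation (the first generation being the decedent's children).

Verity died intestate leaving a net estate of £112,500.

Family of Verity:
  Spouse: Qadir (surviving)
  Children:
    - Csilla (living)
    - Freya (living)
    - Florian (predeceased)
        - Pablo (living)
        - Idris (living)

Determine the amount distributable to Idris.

Idris receives £15,000.

Qadir takes one-fifth of £112,500 = £22,500. The remaining £90,000 passes to the descendants.
The descendants' portion (£90,000) is divided into 3 shares of £30,000: Csilla and Freya each take £30,000; Florian's £30,000 share passes to Florian's issue.
Florian's share (£30,000) is divided into 2 shares of £15,000: Pablo and Idris each take £15,000.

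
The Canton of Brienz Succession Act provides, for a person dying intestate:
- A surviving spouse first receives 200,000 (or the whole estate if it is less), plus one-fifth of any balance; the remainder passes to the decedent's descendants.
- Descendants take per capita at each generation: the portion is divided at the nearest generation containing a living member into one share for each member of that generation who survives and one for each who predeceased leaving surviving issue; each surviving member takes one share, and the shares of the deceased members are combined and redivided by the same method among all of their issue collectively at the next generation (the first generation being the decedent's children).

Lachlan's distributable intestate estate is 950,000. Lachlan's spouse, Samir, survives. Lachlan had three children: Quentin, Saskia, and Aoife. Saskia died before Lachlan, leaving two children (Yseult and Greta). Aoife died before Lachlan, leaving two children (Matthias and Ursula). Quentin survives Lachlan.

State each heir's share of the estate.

Samir: 350,000; Quentin: 200,000; Yseult: 100,000; Greta: 100,000; Matthias: 100,000; Ursula: 100,000

Samir first takes 200,000, leaving a balance of 750,000. Samir then takes one-fifth of the balance (150,000), for a total of 350,000. The remaining 600,000 passes to the descendants.
The descendants' portion (600,000) is divided at the children's generation into 3 shares of 200,000. Quentin takes 200,000. The 2 shares of the deceased (Saskia and Aoife) are combined into a pool of 400,000.
That pool (400,000) is divided at the grandchildren's generation equally among Yseult, Greta, Matthias, and Ursula: 100,000 each.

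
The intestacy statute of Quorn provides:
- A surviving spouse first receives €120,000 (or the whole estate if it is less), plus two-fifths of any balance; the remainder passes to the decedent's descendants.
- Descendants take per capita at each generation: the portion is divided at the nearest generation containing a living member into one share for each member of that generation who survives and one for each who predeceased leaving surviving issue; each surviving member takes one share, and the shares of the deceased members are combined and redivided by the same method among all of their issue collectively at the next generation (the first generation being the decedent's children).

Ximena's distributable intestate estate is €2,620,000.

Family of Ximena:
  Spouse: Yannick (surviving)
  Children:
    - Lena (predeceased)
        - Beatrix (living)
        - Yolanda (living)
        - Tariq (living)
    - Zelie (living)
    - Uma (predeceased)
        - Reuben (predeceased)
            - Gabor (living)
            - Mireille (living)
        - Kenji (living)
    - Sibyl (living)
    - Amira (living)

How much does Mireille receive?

Mireille receives €60,000.

Yannick first takes €120,000, leaving a balance of €2,500,000. Yannick then takes two-fifths of the balance (€1,000,000), for a total of €1,120,000. The remaining €1,500,000 passes to the descendants.
The descendants' portion (€1,500,000) is divided at the children's generation into 5 shares of €300,000. Zelie, Sibyl, and Amira each take €300,000. The 2 shares of the deceased (Lena and Uma) are combined into a pool of €600,000.
That pool (€600,000) is divided at the grandchildren's generation into 5 shares of €120,000. Beatrix, Yolanda, Tariq, and Kenji each take €120,000. The remaining share for the deceased Reuben (€120,000) is carried to the next generation.
That pool (€120,000) is divided at the great-grandchildren's generation equally among Gabor and Mireille: €60,000 each.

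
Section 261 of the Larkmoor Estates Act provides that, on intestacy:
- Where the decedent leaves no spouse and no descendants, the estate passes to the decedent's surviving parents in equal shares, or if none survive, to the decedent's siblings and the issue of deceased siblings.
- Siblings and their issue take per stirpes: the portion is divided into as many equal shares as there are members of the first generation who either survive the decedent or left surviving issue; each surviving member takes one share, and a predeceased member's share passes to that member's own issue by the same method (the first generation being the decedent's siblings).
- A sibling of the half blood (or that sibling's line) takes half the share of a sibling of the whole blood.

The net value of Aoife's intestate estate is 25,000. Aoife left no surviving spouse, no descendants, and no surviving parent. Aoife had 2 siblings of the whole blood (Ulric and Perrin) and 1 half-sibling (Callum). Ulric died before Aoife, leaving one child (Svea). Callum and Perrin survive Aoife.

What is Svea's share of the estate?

The entire 25,000 passes to the siblings and their issue.
Counting each half-blood sibling's line as half a unit, there are 5/2 units in 25,000, so one unit is 10,000. Whole-blood lines (Ulric and Perrin) take 10,000 each; half-blood lines (Callum) take 5,000 each.
Ulric's share (10,000) passes entirely to Svea.

Svea receives 10,000.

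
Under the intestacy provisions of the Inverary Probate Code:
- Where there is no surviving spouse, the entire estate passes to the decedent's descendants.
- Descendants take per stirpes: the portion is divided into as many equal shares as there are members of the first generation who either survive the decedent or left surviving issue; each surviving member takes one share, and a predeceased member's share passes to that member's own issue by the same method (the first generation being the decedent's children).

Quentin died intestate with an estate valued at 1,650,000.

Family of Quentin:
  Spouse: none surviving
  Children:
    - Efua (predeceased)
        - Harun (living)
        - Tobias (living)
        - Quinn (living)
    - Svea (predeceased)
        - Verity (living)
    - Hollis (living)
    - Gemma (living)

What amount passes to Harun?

The entire 1,650,000 passes to the descendants.
That amount (1,650,000) is divided into 4 shares of 412,500: Hollis and Gemma each take 412,500; Efua's 412,500 share passes to Efua's issue; Svea's 412,500 share passes to Svea's issue.
Efua's share (412,500) is divided into 3 shares of 137,500: Harun, Tobias, and Quinn each take 137,500.
Svea's share (412,500) passes entirely to Verity.

Harun receives 137,500.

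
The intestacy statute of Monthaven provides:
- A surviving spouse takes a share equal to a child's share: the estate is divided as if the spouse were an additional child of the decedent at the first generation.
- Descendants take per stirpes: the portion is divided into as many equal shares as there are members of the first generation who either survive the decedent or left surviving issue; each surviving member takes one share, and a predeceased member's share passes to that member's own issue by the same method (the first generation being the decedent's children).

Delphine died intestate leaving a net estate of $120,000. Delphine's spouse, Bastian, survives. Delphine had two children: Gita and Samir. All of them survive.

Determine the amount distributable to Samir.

The spouse counts as an additional share at the children's level, so there are 3 primary shares of $40,000. Bastian takes one such share ($40,000).
The children's combined portion ($80,000) is divided into 2 shares of $40,000: Gita and Samir each take $40,000.

Samir receives $40,000.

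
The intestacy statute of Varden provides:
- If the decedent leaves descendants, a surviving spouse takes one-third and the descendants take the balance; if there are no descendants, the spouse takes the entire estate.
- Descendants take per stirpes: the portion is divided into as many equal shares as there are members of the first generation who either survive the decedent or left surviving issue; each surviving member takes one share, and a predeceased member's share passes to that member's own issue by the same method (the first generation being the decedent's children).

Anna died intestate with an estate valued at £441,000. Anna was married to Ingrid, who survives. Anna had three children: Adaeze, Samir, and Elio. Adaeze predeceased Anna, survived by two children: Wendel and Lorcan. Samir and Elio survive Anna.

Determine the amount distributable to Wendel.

Ingrid takes one-third of £441,000 = £147,000. The remaining £294,000 passes to the descendants.
The descendants' portion (£294,000) is divided into 3 shares of £98,000: Samir and Elio each take £98,000; Adaeze's £98,000 share passes to Adaeze's issue.
Adaeze's share (£98,000) is divided into 2 shares of £49,000: Wendel and Lorcan each take £49,000.

Wendel receives £49,000.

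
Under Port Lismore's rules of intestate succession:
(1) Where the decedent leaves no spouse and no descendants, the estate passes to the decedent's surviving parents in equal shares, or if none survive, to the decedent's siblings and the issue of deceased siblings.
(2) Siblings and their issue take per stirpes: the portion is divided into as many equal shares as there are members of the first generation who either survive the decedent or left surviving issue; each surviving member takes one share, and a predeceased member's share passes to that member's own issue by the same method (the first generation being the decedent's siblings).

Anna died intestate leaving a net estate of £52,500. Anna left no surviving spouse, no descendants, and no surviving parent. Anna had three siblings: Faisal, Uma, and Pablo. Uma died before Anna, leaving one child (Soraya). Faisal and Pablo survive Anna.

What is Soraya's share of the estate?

The entire £52,500 passes to the siblings and their issue.
That amount (£52,500) is divided into 3 shares of £17,500: Faisal and Pablo each take £17,500; Uma's £17,500 share passes to Uma's issue.
Uma's share (£17,500) passes entirely to Soraya.

Soraya receives £17,500.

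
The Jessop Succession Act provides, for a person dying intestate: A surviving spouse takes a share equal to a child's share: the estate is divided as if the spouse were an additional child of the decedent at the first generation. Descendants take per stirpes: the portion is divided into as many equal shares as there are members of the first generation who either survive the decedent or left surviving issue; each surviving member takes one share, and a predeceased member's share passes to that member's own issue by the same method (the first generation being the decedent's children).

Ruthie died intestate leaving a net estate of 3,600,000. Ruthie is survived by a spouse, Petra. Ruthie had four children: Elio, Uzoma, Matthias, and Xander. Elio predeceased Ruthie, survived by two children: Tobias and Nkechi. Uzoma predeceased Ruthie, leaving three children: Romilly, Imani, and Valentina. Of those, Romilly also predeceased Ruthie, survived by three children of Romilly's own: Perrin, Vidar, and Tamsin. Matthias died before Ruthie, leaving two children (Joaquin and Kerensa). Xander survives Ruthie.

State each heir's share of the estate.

Petra: 720,000; Tobias: 360,000; Nkechi: 360,000; Perrin: 80,000; Vidar: 80,000; Tamsin: 80,000; Imani: 240,000; Valentina: 240,000; Joaquin: 360,000; Kerensa: 360,000; Xander: 720,000

The spouse counts as an additional share at the children's level, so there are 5 primary shares of 720,000. Petra takes one such share (720,000).
The children's combined portion (2,880,000) is divided into 4 shares of 720,000: Xander takes 720,000; Elio's 720,000 share passes to Elio's issue; Uzoma's 720,000 share passes to Uzoma's issue; Matthias's 720,000 share passes to Matthias's issue.
Elio's share (720,000) is divided into 2 shares of 360,000: Tobias and Nkechi each take 360,000.
Uzoma's share (720,000) is divided into 3 shares of 240,000: Imani and Valentina each take 240,000; Romilly's 240,000 share passes to Romilly's issue.
Romilly's share (240,000) is divided into 3 shares of 80,000: Perrin, Vidar, and Tamsin each take 80,000.
Matthias's share (720,000) is divided into 2 shares of 360,000: Joaquin and Kerensa each take 360,000.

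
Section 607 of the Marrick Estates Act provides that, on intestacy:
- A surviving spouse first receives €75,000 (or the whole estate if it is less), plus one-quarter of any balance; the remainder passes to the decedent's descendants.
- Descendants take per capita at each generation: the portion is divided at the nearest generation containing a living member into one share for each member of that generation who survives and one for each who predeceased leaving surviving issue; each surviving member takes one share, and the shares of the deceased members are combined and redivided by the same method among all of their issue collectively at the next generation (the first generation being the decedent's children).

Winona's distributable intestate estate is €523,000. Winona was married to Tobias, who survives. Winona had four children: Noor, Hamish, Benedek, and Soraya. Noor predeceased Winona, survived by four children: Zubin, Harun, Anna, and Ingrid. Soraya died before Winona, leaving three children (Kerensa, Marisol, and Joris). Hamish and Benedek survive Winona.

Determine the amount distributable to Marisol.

Tobias first takes €75,000, leaving a balance of €448,000. Tobias then takes one-quarter of the balance (€112,000), for a total of €187,000. The remaining €336,000 passes to the descendants.
The descendants' portion (€336,000) is divided at the children's generation into 4 shares of €84,000. Hamish and Benedek each take €84,000. The 2 shares of the deceased (Noor and Soraya) are combined into a pool of €168,000.
That pool (€168,000) is divided at the grandchildren's generation equally among Zubin, Harun, Anna, Ingrid, Kerensa, Marisol, and Joris: €24,000 each.

Marisol receives €24,000.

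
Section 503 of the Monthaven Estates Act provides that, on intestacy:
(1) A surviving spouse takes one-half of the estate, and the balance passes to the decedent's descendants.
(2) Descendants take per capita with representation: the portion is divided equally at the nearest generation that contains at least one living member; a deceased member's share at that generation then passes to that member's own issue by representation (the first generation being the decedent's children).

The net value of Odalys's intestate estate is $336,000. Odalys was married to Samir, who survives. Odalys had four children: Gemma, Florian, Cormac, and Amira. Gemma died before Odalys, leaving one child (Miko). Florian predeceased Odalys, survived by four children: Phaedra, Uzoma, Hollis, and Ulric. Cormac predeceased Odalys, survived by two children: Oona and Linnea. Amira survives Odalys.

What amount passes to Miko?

Samir takes one-half of $336,000 = $168,000. The remaining $168,000 passes to the descendants.
The descendants' portion ($168,000) is divided into 4 shares of $42,000: Amira takes $42,000; Gemma's $42,000 share passes to Gemma's issue; Florian's $42,000 share passes to Florian's issue; Cormac's $42,000 share passes to Cormac's issue.
Gemma's share ($42,000) passes entirely to Miko.
Florian's share ($42,000) is divided into 4 shares of $10,500: Phaedra, Uzoma, Hollis, and Ulric each take $10,500.
Cormac's share ($42,000) is divided into 2 shares of $21,000: Oona and Linnea each take $21,000.

Miko receives $42,000.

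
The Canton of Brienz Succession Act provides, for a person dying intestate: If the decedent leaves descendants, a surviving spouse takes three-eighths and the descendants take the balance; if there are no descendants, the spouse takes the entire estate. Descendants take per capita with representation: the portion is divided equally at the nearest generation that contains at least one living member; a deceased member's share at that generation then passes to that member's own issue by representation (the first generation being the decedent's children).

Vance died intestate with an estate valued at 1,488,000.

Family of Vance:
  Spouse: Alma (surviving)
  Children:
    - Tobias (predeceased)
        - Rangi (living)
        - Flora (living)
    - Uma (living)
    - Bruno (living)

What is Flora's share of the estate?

Alma takes three-eighths of 1,488,000 = 558,000. The remaining 930,000 passes to the descendants.
The descendants' portion (930,000) is divided into 3 shares of 310,000: Uma and Bruno each take 310,000; Tobias's 310,000 share passes to Tobias's issue.
Tobias's share (310,000) is divided into 2 shares of 155,000: Rangi and Flora each take 155,000.

Flora receives 155,000.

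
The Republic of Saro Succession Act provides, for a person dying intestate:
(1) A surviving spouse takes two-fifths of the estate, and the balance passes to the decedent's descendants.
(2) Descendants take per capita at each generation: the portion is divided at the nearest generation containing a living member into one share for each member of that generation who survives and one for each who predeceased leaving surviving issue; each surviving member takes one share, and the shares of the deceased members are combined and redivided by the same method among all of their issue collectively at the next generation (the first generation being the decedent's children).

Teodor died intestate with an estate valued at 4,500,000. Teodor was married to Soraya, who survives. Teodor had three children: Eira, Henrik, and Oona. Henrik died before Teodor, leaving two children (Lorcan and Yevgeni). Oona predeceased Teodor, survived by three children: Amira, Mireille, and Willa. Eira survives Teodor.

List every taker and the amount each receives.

Soraya: 1,800,000; Eira: 900,000; Lorcan: 360,000; Yevgeni: 360,000; Amira: 360,000; Mireille: 360,000; Willa: 360,000

Soraya takes two-fifths of 4,500,000 = 1,800,000. The remaining 2,700,000 passes to the descendants.
The descendants' portion (2,700,000) is divided at the children's generation into 3 shares of 900,000. Eira takes 900,000. The 2 shares of the deceased (Henrik and Oona) are combined into a pool of 1,800,000.
That pool (1,800,000) is divided at the grandchildren's generation equally among Lorcan, Yevgeni, Amira, Mireille, and Willa: 360,000 each.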